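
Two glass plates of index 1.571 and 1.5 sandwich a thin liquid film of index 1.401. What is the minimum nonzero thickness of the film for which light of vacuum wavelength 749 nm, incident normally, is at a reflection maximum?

134 nm

At the upper boundary (n = 1.571 to n = 1.401) the reflected ray undergoes no phase shift.
Ray reflecting at the bottom interface goes from n = 1.401 toward n = 1.5: a half-wave phase shift.
The two reflections differ by half a wavelength.
For strong reflection here: 2 n t = (m + ½) λ.
Minimum at m = 0: t = λ / (4 n) = 749 / (4 × 1.401) = 134 nm.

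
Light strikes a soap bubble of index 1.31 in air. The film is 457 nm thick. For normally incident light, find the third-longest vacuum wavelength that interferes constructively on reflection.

479 nm

At the upper boundary (n = 1.0 to n = 1.31) the reflected ray undergoes a half-wave phase shift.
At the lower boundary (n = 1.31 to n = 1.0) the reflected ray undergoes no phase shift.
The two reflections differ by half a wavelength.
So the condition for constructive reflection is 2 n t = (m + ½) λ.
λ = 2 n t / (m + ½). The third-longest wavelength is m = 2: λ = 2 × 1.31 × 457 / 2.50 = 479 nm.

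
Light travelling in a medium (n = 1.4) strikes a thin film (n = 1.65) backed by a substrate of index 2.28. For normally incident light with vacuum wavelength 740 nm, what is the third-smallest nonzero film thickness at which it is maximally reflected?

673 nm

At the upper boundary (n = 1.4 to n = 1.65) the reflected ray undergoes a half-wave phase shift.
Bottom surface (1.65 → 2.28): reflection off a higher-index medium gives a half-wave phase shift.
Zero or two π shifts → no net half-wave offset.
For bright reflection here: 2 n t = m λ.
The third-smallest nonzero thickness corresponds to m = 3: t = m λ / (2 n) = 3.00 × 740 / (2 × 1.65) = 673 nm.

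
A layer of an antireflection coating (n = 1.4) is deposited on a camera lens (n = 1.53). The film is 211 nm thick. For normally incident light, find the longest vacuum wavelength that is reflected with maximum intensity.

591 nm

At the upper boundary (n = 1.0 to n = 1.4) the reflected ray undergoes a half-wave phase shift.
Ray reflecting at the bottom interface goes from n = 1.4 toward n = 1.53: a half-wave phase shift.
The two reflections carry the same phase change, so no net offset.
For bright reflection here: 2 n t = m λ.
λ = 2 n t / m. The longest wavelength is m = 1: λ = 2 × 1.4 × 211 / 1.00 = 591 nm.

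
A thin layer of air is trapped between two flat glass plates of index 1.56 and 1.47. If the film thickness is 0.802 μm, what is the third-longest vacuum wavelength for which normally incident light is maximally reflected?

642 nm

At the upper boundary (n = 1.56 to n = 1.0) the reflected ray undergoes no phase shift.
At the lower boundary (n = 1.0 to n = 1.47) the reflected ray undergoes a half-wave phase shift.
Exactly one π shift → a net half-wave offset.
For bright reflection here: 2 n t = (m + ½) λ.
λ = 2 n t / (m + ½). The third-longest wavelength is m = 2: λ = 2 × 1.0 × 802 / 2.50 = 642 nm.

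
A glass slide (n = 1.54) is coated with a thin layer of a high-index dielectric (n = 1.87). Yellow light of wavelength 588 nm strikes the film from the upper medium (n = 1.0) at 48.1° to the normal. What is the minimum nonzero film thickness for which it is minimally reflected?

171 nm

Top surface (1.0 → 1.87): reflection off a higher-index medium gives a half-wave phase shift.
Ray reflecting at the bottom interface goes from n = 1.87 toward n = 1.54: no phase shift.
The two reflections differ by half a wavelength.
With one net inversion, destructive interference in reflection requires 2 n t cos θ_r = m λ.
Snell's law: 1.0 sin 48.1° = 1.87 sin θ_r → sin θ_r = 0.398, cos θ_r = 0.917.
Minimum nonzero at m = 1: t = λ / (2 n cos θ_r) = 588 / (2 × 1.87 × 0.917) = 171 nm.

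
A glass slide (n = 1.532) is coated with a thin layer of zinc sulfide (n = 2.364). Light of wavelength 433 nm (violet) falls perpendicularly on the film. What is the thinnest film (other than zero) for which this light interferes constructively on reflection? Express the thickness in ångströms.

Ray reflecting at the top interface goes from n = 1.0 toward n = 2.364: a half-wave phase shift.
At the lower boundary (n = 2.364 to n = 1.532) the reflected ray undergoes no phase shift.
Exactly one π shift → a net half-wave offset.
For maximum reflection here: 2 n t = (m + ½) λ.
Minimum at m = 0: t = λ / (4 n) = 433 / (4 × 2.364) = 45.8 nm.

458 Å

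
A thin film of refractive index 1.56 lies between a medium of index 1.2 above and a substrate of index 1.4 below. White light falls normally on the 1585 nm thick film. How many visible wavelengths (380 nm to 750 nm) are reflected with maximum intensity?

At the upper boundary (n = 1.2 to n = 1.56) the reflected ray undergoes a half-wave phase shift.
Ray reflecting at the bottom interface goes from n = 1.56 toward n = 1.4: no phase shift.
Net: one phase inversion between the two reflected rays.
With one net inversion, constructive interference in reflection requires 2 n t = (m + ½) λ.
λ = 2 n t / (m + ½) = 4945 / (m + ½) nm.
m=6: 761 nm (IR); m=7: 659 nm (visible); m=8: 582 nm (visible); m=9: 521 nm (visible); m=10: 471 nm (visible); m=11: 430 nm (visible); m=12: 396 nm (visible); m=13: 366 nm (UV).

6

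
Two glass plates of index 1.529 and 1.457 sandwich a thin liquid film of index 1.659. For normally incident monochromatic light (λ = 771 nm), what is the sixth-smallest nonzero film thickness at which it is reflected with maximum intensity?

1278 nm

Top surface (1.529 → 1.659): reflection off a higher-index medium gives a half-wave phase shift.
Bottom surface (1.659 → 1.457): reflection off a lower-index medium gives no phase shift.
Net: one phase inversion between the two reflected rays.
With one net inversion, constructive interference in reflection requires 2 n t = (m + ½) λ.
The sixth-smallest nonzero thickness corresponds to m = 5: t = (m + ½) λ / (2 n) = 5.50 × 771 / (2 × 1.659) = 1278 nm.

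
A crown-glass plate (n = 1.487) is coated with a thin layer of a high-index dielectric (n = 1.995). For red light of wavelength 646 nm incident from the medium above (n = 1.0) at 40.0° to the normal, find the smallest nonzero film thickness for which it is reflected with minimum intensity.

At the upper boundary (n = 1.0 to n = 1.995) the reflected ray undergoes a half-wave phase shift.
Bottom surface (1.995 → 1.487): reflection off a lower-index medium gives no phase shift.
Exactly one π shift → a net half-wave offset.
With one net inversion, destructive interference in reflection requires 2 n t cos θ_r = m λ.
Snell's law: 1.0 sin 40.0° = 1.995 sin θ_r → sin θ_r = 0.322, cos θ_r = 0.947.
Minimum nonzero at m = 1: t = λ / (2 n cos θ_r) = 646 / (2 × 1.995 × 0.947) = 171 nm.

171 nm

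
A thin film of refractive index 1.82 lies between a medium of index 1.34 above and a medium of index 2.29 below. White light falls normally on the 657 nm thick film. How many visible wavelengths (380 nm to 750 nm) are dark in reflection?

3

At the upper boundary (n = 1.34 to n = 1.82) the reflected ray undergoes a half-wave phase shift.
Ray reflecting at the bottom interface goes from n = 1.82 toward n = 2.29: a half-wave phase shift.
The two reflections carry the same phase change, so no net offset.
For dark reflection here: 2 n t = (m + ½) λ.
λ = 2 n t / (m + ½) = 2391 / (m + ½) nm.
m=2: 957 nm (IR); m=3: 683 nm (visible); m=4: 531 nm (visible); m=5: 435 nm (visible); m=6: 368 nm (UV).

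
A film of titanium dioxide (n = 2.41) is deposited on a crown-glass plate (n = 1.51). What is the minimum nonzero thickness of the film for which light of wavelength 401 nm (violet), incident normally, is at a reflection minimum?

83.2 nm

Ray reflecting at the top interface goes from n = 1.0 toward n = 2.41: a half-wave phase shift.
At the lower boundary (n = 2.41 to n = 1.51) the reflected ray undergoes no phase shift.
Net: one phase inversion between the two reflected rays.
With one net inversion, destructive interference in reflection requires 2 n t = m λ.
Minimum nonzero at m = 1: t = λ / (2 n) = 401 / (2 × 2.41) = 83.2 nm.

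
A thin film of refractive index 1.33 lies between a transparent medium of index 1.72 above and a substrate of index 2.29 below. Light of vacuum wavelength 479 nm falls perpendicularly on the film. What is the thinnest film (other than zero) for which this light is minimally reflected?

Top surface (1.72 → 1.33): reflection off a lower-index medium gives no phase shift.
Bottom surface (1.33 → 2.29): reflection off a higher-index medium gives a half-wave phase shift.
Net: one phase inversion between the two reflected rays.
For weak reflection here: 2 n t = m λ.
Minimum nonzero at m = 1: t = λ / (2 n) = 479 / (2 × 1.33) = 180 nm.

180 nm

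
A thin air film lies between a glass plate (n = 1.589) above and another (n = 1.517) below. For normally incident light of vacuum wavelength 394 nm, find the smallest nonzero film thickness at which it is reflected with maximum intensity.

98.5 nm

Top surface (1.589 → 1.0): reflection off a lower-index medium gives no phase shift.
At the lower boundary (n = 1.0 to n = 1.517) the reflected ray undergoes a half-wave phase shift.
Exactly one π shift → a net half-wave offset.
With one net inversion, constructive interference in reflection requires 2 n t = (m + ½) λ.
Minimum at m = 0: t = λ / (4 n) = 394 / (4 × 1.0) = 98.5 nm.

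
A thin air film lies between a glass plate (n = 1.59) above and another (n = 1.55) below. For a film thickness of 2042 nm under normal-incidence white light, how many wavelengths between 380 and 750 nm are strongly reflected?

6

Ray reflecting at the top interface goes from n = 1.59 toward n = 1.0: no phase shift.
Ray reflecting at the bottom interface goes from n = 1.0 toward n = 1.55: a half-wave phase shift.
The two reflections differ by half a wavelength.
For bright reflection here: 2 n t = (m + ½) λ.
λ = 2 n t / (m + ½) = 4084 / (m + ½) nm.
m=4: 908 nm (IR); m=5: 743 nm (visible); m=6: 628 nm (visible); m=7: 545 nm (visible); m=8: 480 nm (visible); m=9: 430 nm (visible); m=10: 389 nm (visible); m=11: 355 nm (UV).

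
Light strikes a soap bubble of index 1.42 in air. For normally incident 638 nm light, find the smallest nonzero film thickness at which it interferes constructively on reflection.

112 nm

At the upper boundary (n = 1.0 to n = 1.42) the reflected ray undergoes a half-wave phase shift.
Ray reflecting at the bottom interface goes from n = 1.42 toward n = 1.0: no phase shift.
Exactly one π shift → a net half-wave offset.
So the condition for constructive reflection is 2 n t = (m + ½) λ.
Minimum at m = 0: t = λ / (4 n) = 638 / (4 × 1.42) = 112 nm.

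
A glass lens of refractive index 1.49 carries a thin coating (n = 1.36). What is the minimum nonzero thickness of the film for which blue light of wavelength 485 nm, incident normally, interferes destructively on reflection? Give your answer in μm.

Top surface (1.0 → 1.36): reflection off a higher-index medium gives a half-wave phase shift.
At the lower boundary (n = 1.36 to n = 1.49) the reflected ray undergoes a half-wave phase shift.
Zero or two π shifts → no net half-wave offset.
For minimum reflection here: 2 n t = (m + ½) λ.
Minimum at m = 0: t = λ / (4 n) = 485 / (4 × 1.36) = 89.2 nm.

0.0892 μm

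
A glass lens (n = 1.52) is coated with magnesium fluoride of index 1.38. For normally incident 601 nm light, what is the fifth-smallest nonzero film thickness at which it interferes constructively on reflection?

Top surface (1.0 → 1.38): reflection off a higher-index medium gives a half-wave phase shift.
At the lower boundary (n = 1.38 to n = 1.52) the reflected ray undergoes a half-wave phase shift.
The two reflections carry the same phase change, so no net offset.
So the condition for constructive reflection is 2 n t = m λ.
The fifth-smallest nonzero thickness corresponds to m = 5: t = m λ / (2 n) = 5.00 × 601 / (2 × 1.38) = 1089 nm.

1089 nm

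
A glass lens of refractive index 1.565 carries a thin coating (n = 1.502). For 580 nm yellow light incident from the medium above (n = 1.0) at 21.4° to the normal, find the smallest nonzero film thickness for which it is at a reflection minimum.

Ray reflecting at the top interface goes from n = 1.0 toward n = 1.502: a half-wave phase shift.
Ray reflecting at the bottom interface goes from n = 1.502 toward n = 1.565: a half-wave phase shift.
The two reflections carry the same phase change, so no net offset.
With no net inversion, destructive interference in reflection requires 2 n t cos θ_r = (m + ½) λ.
Snell's law: 1.0 sin 21.4° = 1.502 sin θ_r → sin θ_r = 0.243, cos θ_r = 0.970.
Minimum at m = 0: t = λ / (4 n cos θ_r) = 580 / (4 × 1.502 × 0.970) = 99.5 nm.

99.5 nm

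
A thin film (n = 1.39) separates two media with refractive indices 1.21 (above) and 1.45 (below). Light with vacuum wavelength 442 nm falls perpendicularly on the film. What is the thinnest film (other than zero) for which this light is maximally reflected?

Top surface (1.21 → 1.39): reflection off a higher-index medium gives a half-wave phase shift.
At the lower boundary (n = 1.39 to n = 1.45) the reflected ray undergoes a half-wave phase shift.
The two reflections carry the same phase change, so no net offset.
So the condition for constructive reflection is 2 n t = m λ.
Minimum nonzero at m = 1: t = λ / (2 n) = 442 / (2 × 1.39) = 159 nm.

159 nm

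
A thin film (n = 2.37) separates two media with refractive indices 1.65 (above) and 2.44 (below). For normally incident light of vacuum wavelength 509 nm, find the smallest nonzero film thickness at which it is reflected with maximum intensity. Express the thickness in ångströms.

At the upper boundary (n = 1.65 to n = 2.37) the reflected ray undergoes a half-wave phase shift.
Bottom surface (2.37 → 2.44): reflection off a higher-index medium gives a half-wave phase shift.
Zero or two π shifts → no net half-wave offset.
So the condition for constructive reflection is 2 n t = m λ.
Minimum nonzero at m = 1: t = λ / (2 n) = 509 / (2 × 2.37) = 107 nm.

1074 Å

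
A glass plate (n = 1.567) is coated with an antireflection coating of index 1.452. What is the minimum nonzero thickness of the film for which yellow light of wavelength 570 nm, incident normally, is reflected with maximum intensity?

Ray reflecting at the top interface goes from n = 1.0 toward n = 1.452: a half-wave phase shift.
Ray reflecting at the bottom interface goes from n = 1.452 toward n = 1.567: a half-wave phase shift.
The two reflections carry the same phase change, so no net offset.
So the condition for constructive reflection is 2 n t = m λ.
Minimum nonzero at m = 1: t = λ / (2 n) = 570 / (2 × 1.452) = 196 nm.

196 nm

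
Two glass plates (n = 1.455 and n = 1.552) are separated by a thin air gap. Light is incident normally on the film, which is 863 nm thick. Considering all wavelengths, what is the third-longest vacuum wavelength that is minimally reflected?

575 nm

Top surface (1.455 → 1.0): reflection off a lower-index medium gives no phase shift.
At the lower boundary (n = 1.0 to n = 1.552) the reflected ray undergoes a half-wave phase shift.
The two reflections differ by half a wavelength.
With one net inversion, destructive interference in reflection requires 2 n t = m λ.
λ = 2 n t / m. The third-longest wavelength is m = 3: λ = 2 × 1.0 × 863 / 3.00 = 575 nm.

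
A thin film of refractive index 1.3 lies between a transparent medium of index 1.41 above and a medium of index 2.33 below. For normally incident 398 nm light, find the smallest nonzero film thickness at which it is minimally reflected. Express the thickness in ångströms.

Top surface (1.41 → 1.3): reflection off a lower-index medium gives no phase shift.
At the lower boundary (n = 1.3 to n = 2.33) the reflected ray undergoes a half-wave phase shift.
Net: one phase inversion between the two reflected rays.
With one net inversion, destructive interference in reflection requires 2 n t = m λ.
Minimum nonzero at m = 1: t = λ / (2 n) = 398 / (2 × 1.3) = 153 nm.

1531 Å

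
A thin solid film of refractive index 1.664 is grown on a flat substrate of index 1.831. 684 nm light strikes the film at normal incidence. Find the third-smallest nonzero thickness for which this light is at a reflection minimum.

514 nm

Ray reflecting at the top interface goes from n = 1.0 toward n = 1.664: a half-wave phase shift.
Ray reflecting at the bottom interface goes from n = 1.664 toward n = 1.831: a half-wave phase shift.
Net: no relative phase inversion (both shifts match).
For weak reflection here: 2 n t = (m + ½) λ.
The third-smallest nonzero thickness corresponds to m = 2: t = (m + ½) λ / (2 n) = 2.50 × 684 / (2 × 1.664) = 514 nm.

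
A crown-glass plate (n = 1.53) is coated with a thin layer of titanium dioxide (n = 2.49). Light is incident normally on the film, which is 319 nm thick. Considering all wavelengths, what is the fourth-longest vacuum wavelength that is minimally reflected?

Top surface (1.0 → 2.49): reflection off a higher-index medium gives a half-wave phase shift.
Bottom surface (2.49 → 1.53): reflection off a lower-index medium gives no phase shift.
Exactly one π shift → a net half-wave offset.
With one net inversion, destructive interference in reflection requires 2 n t = m λ.
λ = 2 n t / m. The fourth-longest wavelength is m = 4: λ = 2 × 2.49 × 319 / 4.00 = 397 nm.

397 nm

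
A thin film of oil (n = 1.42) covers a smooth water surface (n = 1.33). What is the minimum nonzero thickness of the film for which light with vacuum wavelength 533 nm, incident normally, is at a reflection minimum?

At the upper boundary (n = 1.0 to n = 1.42) the reflected ray undergoes a half-wave phase shift.
At the lower boundary (n = 1.42 to n = 1.33) the reflected ray undergoes no phase shift.
The two reflections differ by half a wavelength.
So the condition for destructive reflection is 2 n t = m λ.
Minimum nonzero at m = 1: t = λ / (2 n) = 533 / (2 × 1.42) = 188 nm.

188 nm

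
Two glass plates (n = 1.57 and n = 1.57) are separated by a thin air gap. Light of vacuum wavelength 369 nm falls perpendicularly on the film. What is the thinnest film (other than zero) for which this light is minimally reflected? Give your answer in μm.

At the upper boundary (n = 1.57 to n = 1.0) the reflected ray undergoes no phase shift.
At the lower boundary (n = 1.0 to n = 1.57) the reflected ray undergoes a half-wave phase shift.
Exactly one π shift → a net half-wave offset.
For minimum reflection here: 2 n t = m λ.
Minimum nonzero at m = 1: t = λ / (2 n) = 369 / (2 × 1.0) = 185 nm.

0.185 μm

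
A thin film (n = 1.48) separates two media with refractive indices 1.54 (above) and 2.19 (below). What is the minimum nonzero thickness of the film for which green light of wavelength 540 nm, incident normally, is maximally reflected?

91.2 nm

Ray reflecting at the top interface goes from n = 1.54 toward n = 1.48: no phase shift.
Bottom surface (1.48 → 2.19): reflection off a higher-index medium gives a half-wave phase shift.
The two reflections differ by half a wavelength.
For maximum reflection here: 2 n t = (m + ½) λ.
Minimum at m = 0: t = λ / (4 n) = 540 / (4 × 1.48) = 91.2 nm.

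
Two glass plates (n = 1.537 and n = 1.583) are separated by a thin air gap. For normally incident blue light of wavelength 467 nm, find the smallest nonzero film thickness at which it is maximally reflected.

Top surface (1.537 → 1.0): reflection off a lower-index medium gives no phase shift.
Bottom surface (1.0 → 1.583): reflection off a higher-index medium gives a half-wave phase shift.
Net: one phase inversion between the two reflected rays.
For maximum reflection here: 2 n t = (m + ½) λ.
Minimum at m = 0: t = λ / (4 n) = 467 / (4 × 1.0) = 117 nm.

117 nm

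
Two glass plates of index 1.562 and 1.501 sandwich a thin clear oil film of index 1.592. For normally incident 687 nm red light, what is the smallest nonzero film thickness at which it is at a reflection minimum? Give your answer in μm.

0.216 μm

At the upper boundary (n = 1.562 to n = 1.592) the reflected ray undergoes a half-wave phase shift.
Bottom surface (1.592 → 1.501): reflection off a lower-index medium gives no phase shift.
Exactly one π shift → a net half-wave offset.
For weak reflection here: 2 n t = m λ.
The smallest nonzero thickness corresponds to m = 1: t = m λ / (2 n) = 1.00 × 687 / (2 × 1.592) = 216 nm.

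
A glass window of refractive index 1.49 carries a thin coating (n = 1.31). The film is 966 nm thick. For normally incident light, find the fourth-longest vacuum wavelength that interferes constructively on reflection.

633 nm

Top surface (1.0 → 1.31): reflection off a higher-index medium gives a half-wave phase shift.
At the lower boundary (n = 1.31 to n = 1.49) the reflected ray undergoes a half-wave phase shift.
Net: no relative phase inversion (both shifts match).
So the condition for constructive reflection is 2 n t = m λ.
λ = 2 n t / m. The fourth-longest wavelength is m = 4: λ = 2 × 1.31 × 966 / 4.00 = 633 nm.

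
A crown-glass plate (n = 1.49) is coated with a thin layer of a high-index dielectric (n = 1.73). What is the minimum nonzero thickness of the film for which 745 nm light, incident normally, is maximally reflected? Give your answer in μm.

Ray reflecting at the top interface goes from n = 1.0 toward n = 1.73: a half-wave phase shift.
At the lower boundary (n = 1.73 to n = 1.49) the reflected ray undergoes no phase shift.
Net: one phase inversion between the two reflected rays.
So the condition for constructive reflection is 2 n t = (m + ½) λ.
Minimum at m = 0: t = λ / (4 n) = 745 / (4 × 1.73) = 108 nm.

0.108 μm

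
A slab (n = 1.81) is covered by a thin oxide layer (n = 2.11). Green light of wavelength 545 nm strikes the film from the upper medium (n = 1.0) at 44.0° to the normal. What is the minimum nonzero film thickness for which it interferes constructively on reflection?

Top surface (1.0 → 2.11): reflection off a higher-index medium gives a half-wave phase shift.
Bottom surface (2.11 → 1.81): reflection off a lower-index medium gives no phase shift.
Exactly one π shift → a net half-wave offset.
For strong reflection here: 2 n t cos θ_r = (m + ½) λ.
Snell's law: 1.0 sin 44.0° = 2.11 sin θ_r → sin θ_r = 0.329, cos θ_r = 0.944.
Minimum at m = 0: t = λ / (4 n cos θ_r) = 545 / (4 × 2.11 × 0.944) = 68.4 nm.

68.4 nm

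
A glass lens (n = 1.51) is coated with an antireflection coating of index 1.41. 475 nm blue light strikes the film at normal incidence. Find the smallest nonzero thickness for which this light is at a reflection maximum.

168 nm

At the upper boundary (n = 1.0 to n = 1.41) the reflected ray undergoes a half-wave phase shift.
Bottom surface (1.41 → 1.51): reflection off a higher-index medium gives a half-wave phase shift.
Zero or two π shifts → no net half-wave offset.
So the condition for constructive reflection is 2 n t = m λ.
The smallest nonzero thickness corresponds to m = 1: t = m λ / (2 n) = 1.00 × 475 / (2 × 1.41) = 168 nm.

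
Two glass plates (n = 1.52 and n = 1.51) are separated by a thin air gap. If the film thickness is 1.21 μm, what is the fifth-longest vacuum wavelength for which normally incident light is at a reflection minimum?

484 nm

Ray reflecting at the top interface goes from n = 1.52 toward n = 1.0: no phase shift.
Ray reflecting at the bottom interface goes from n = 1.0 toward n = 1.51: a half-wave phase shift.
Exactly one π shift → a net half-wave offset.
So the condition for destructive reflection is 2 n t = m λ.
λ = 2 n t / m. The fifth-longest wavelength is m = 5: λ = 2 × 1.0 × 1210 / 5.00 = 484 nm.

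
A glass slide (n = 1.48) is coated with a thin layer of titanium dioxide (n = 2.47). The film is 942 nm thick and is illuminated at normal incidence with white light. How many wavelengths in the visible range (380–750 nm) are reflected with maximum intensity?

Top surface (1.0 → 2.47): reflection off a higher-index medium gives a half-wave phase shift.
Bottom surface (2.47 → 1.48): reflection off a lower-index medium gives no phase shift.
Exactly one π shift → a net half-wave offset.
So the condition for constructive reflection is 2 n t = (m + ½) λ.
λ = 2 n t / (m + ½) = 4653 / (m + ½) nm.
m=5: 846 nm (IR); m=6: 716 nm (visible); m=7: 620 nm (visible); m=8: 547 nm (visible); m=9: 490 nm (visible); m=10: 443 nm (visible); m=11: 405 nm (visible); m=12: 372 nm (UV).

6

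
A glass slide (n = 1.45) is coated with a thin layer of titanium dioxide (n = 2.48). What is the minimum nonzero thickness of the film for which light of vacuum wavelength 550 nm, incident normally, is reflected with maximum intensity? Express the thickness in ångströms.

554 Å

At the upper boundary (n = 1.0 to n = 2.48) the reflected ray undergoes a half-wave phase shift.
Ray reflecting at the bottom interface goes from n = 2.48 toward n = 1.45: no phase shift.
Exactly one π shift → a net half-wave offset.
With one net inversion, constructive interference in reflection requires 2 n t = (m + ½) λ.
Minimum at m = 0: t = λ / (4 n) = 550 / (4 × 2.48) = 55.4 nm.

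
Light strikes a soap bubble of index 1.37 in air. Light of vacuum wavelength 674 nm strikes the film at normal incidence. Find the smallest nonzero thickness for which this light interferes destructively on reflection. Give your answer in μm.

Ray reflecting at the top interface goes from n = 1.0 toward n = 1.37: a half-wave phase shift.
Bottom surface (1.37 → 1.0): reflection off a lower-index medium gives no phase shift.
Net: one phase inversion between the two reflected rays.
So the condition for destructive reflection is 2 n t = m λ.
The smallest nonzero thickness corresponds to m = 1: t = m λ / (2 n) = 1.00 × 674 / (2 × 1.37) = 246 nm.

0.246 μm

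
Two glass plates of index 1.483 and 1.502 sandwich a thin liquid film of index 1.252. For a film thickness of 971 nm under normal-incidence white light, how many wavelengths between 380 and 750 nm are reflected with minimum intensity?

Ray reflecting at the top interface goes from n = 1.483 toward n = 1.252: no phase shift.
Ray reflecting at the bottom interface goes from n = 1.252 toward n = 1.502: a half-wave phase shift.
Net: one phase inversion between the two reflected rays.
With one net inversion, destructive interference in reflection requires 2 n t = m λ.
λ = 2 n t / m = 2431 / m nm.
m=3: 810 nm (IR); m=4: 608 nm (visible); m=5: 486 nm (visible); m=6: 405 nm (visible); m=7: 347 nm (UV).

3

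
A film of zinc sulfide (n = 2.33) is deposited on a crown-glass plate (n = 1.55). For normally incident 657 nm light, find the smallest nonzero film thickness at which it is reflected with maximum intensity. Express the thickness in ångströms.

At the upper boundary (n = 1.0 to n = 2.33) the reflected ray undergoes a half-wave phase shift.
At the lower boundary (n = 2.33 to n = 1.55) the reflected ray undergoes no phase shift.
The two reflections differ by half a wavelength.
With one net inversion, constructive interference in reflection requires 2 n t = (m + ½) λ.
Minimum at m = 0: t = λ / (4 n) = 657 / (4 × 2.33) = 70.5 nm.

705 Å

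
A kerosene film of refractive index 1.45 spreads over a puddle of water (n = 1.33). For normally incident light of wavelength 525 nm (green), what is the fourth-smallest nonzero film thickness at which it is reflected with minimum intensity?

At the upper boundary (n = 1.0 to n = 1.45) the reflected ray undergoes a half-wave phase shift.
At the lower boundary (n = 1.45 to n = 1.33) the reflected ray undergoes no phase shift.
Exactly one π shift → a net half-wave offset.
With one net inversion, destructive interference in reflection requires 2 n t = m λ.
The fourth-smallest nonzero thickness corresponds to m = 4: t = m λ / (2 n) = 4.00 × 525 / (2 × 1.45) = 724 nm.

724 nm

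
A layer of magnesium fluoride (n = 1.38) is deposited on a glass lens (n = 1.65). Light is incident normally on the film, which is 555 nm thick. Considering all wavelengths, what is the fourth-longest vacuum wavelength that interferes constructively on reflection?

At the upper boundary (n = 1.0 to n = 1.38) the reflected ray undergoes a half-wave phase shift.
Ray reflecting at the bottom interface goes from n = 1.38 toward n = 1.65: a half-wave phase shift.
Zero or two π shifts → no net half-wave offset.
So the condition for constructive reflection is 2 n t = m λ.
λ = 2 n t / m. The fourth-longest wavelength is m = 4: λ = 2 × 1.38 × 555 / 4.00 = 383 nm.

383 nm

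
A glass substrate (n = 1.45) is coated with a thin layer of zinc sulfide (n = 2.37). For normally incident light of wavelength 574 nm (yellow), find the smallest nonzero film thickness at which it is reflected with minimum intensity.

Ray reflecting at the top interface goes from n = 1.0 toward n = 2.37: a half-wave phase shift.
Ray reflecting at the bottom interface goes from n = 2.37 toward n = 1.45: no phase shift.
Exactly one π shift → a net half-wave offset.
So the condition for destructive reflection is 2 n t = m λ.
Minimum nonzero at m = 1: t = λ / (2 n) = 574 / (2 × 2.37) = 121 nm.

121 nm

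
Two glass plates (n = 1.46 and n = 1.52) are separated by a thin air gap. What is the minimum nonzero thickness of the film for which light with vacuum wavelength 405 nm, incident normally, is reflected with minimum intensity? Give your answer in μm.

At the upper boundary (n = 1.46 to n = 1.0) the reflected ray undergoes no phase shift.
Ray reflecting at the bottom interface goes from n = 1.0 toward n = 1.52: a half-wave phase shift.
The two reflections differ by half a wavelength.
So the condition for destructive reflection is 2 n t = m λ.
Minimum nonzero at m = 1: t = λ / (2 n) = 405 / (2 × 1.0) = 203 nm.

0.203 μm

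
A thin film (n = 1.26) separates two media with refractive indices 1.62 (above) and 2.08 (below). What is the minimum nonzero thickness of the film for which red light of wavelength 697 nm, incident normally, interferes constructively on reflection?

Top surface (1.62 → 1.26): reflection off a lower-index medium gives no phase shift.
Ray reflecting at the bottom interface goes from n = 1.26 toward n = 2.08: a half-wave phase shift.
The two reflections differ by half a wavelength.
For strong reflection here: 2 n t = (m + ½) λ.
Minimum at m = 0: t = λ / (4 n) = 697 / (4 × 1.26) = 138 nm.

138 nm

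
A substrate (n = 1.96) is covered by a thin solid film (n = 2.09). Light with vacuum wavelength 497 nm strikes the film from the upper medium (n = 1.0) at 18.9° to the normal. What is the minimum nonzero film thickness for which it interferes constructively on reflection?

60.2 nm

Top surface (1.0 → 2.09): reflection off a higher-index medium gives a half-wave phase shift.
Bottom surface (2.09 → 1.96): reflection off a lower-index medium gives no phase shift.
Exactly one π shift → a net half-wave offset.
For bright reflection here: 2 n t cos θ_r = (m + ½) λ.
Snell's law: 1.0 sin 18.9° = 2.09 sin θ_r → sin θ_r = 0.155, cos θ_r = 0.988.
Minimum at m = 0: t = λ / (4 n cos θ_r) = 497 / (4 × 2.09 × 0.988) = 60.2 nm.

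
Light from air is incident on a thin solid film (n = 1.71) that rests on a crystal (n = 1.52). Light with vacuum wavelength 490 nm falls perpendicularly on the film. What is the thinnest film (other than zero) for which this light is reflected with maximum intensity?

71.6 nm

At the upper boundary (n = 1.0 to n = 1.71) the reflected ray undergoes a half-wave phase shift.
Bottom surface (1.71 → 1.52): reflection off a lower-index medium gives no phase shift.
Net: one phase inversion between the two reflected rays.
For strong reflection here: 2 n t = (m + ½) λ.
Minimum at m = 0: t = λ / (4 n) = 490 / (4 × 1.71) = 71.6 nm.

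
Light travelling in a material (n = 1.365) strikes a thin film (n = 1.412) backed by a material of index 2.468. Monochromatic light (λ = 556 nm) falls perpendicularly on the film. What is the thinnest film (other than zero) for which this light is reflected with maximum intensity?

197 nm

At the upper boundary (n = 1.365 to n = 1.412) the reflected ray undergoes a half-wave phase shift.
Ray reflecting at the bottom interface goes from n = 1.412 toward n = 2.468: a half-wave phase shift.
The two reflections carry the same phase change, so no net offset.
For maximum reflection here: 2 n t = m λ.
Minimum nonzero at m = 1: t = λ / (2 n) = 556 / (2 × 1.412) = 197 nm.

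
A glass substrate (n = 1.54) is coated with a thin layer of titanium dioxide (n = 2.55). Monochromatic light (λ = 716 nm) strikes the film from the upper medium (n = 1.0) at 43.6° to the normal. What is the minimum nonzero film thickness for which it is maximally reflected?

72.9 nm

At the upper boundary (n = 1.0 to n = 2.55) the reflected ray undergoes a half-wave phase shift.
At the lower boundary (n = 2.55 to n = 1.54) the reflected ray undergoes no phase shift.
Exactly one π shift → a net half-wave offset.
For maximum reflection here: 2 n t cos θ_r = (m + ½) λ.
Snell's law: 1.0 sin 43.6° = 2.55 sin θ_r → sin θ_r = 0.270, cos θ_r = 0.963.
Minimum at m = 0: t = λ / (4 n cos θ_r) = 716 / (4 × 2.55 × 0.963) = 72.9 nm.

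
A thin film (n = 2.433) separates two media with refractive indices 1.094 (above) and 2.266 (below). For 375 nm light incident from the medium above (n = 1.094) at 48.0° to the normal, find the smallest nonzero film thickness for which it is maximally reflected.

40.9 nm

At the upper boundary (n = 1.094 to n = 2.433) the reflected ray undergoes a half-wave phase shift.
Ray reflecting at the bottom interface goes from n = 2.433 toward n = 2.266: no phase shift.
Net: one phase inversion between the two reflected rays.
So the condition for constructive reflection is 2 n t cos θ_r = (m + ½) λ.
Snell's law: 1.094 sin 48.0° = 2.433 sin θ_r → sin θ_r = 0.334, cos θ_r = 0.943.
Minimum at m = 0: t = λ / (4 n cos θ_r) = 375 / (4 × 2.433 × 0.943) = 40.9 nm.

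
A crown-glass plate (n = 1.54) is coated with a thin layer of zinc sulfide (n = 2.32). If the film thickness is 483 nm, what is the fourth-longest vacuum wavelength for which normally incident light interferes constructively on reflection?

Top surface (1.0 → 2.32): reflection off a higher-index medium gives a half-wave phase shift.
At the lower boundary (n = 2.32 to n = 1.54) the reflected ray undergoes no phase shift.
Exactly one π shift → a net half-wave offset.
So the condition for constructive reflection is 2 n t = (m + ½) λ.
λ = 2 n t / (m + ½). The fourth-longest wavelength is m = 3: λ = 2 × 2.32 × 483 / 3.50 = 640 nm.

640 nm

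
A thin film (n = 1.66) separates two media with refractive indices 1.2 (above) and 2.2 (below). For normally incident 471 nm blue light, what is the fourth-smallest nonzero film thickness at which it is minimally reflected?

Ray reflecting at the top interface goes from n = 1.2 toward n = 1.66: a half-wave phase shift.
Ray reflecting at the bottom interface goes from n = 1.66 toward n = 2.2: a half-wave phase shift.
The two reflections carry the same phase change, so no net offset.
For dark reflection here: 2 n t = (m + ½) λ.
The fourth-smallest nonzero thickness corresponds to m = 3: t = (m + ½) λ / (2 n) = 3.50 × 471 / (2 × 1.66) = 497 nm.

497 nm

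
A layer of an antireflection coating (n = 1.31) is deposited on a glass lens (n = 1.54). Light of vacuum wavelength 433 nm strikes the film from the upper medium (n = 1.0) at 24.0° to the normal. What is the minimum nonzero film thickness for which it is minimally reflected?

86.9 nm

Ray reflecting at the top interface goes from n = 1.0 toward n = 1.31: a half-wave phase shift.
Ray reflecting at the bottom interface goes from n = 1.31 toward n = 1.54: a half-wave phase shift.
Zero or two π shifts → no net half-wave offset.
For weak reflection here: 2 n t cos θ_r = (m + ½) λ.
Snell's law: 1.0 sin 24.0° = 1.31 sin θ_r → sin θ_r = 0.310, cos θ_r = 0.951.
Minimum at m = 0: t = λ / (4 n cos θ_r) = 433 / (4 × 1.31 × 0.951) = 86.9 nm.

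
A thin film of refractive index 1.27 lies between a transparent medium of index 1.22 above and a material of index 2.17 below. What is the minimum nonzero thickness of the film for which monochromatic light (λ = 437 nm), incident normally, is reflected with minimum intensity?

86.0 nm

Ray reflecting at the top interface goes from n = 1.22 toward n = 1.27: a half-wave phase shift.
Ray reflecting at the bottom interface goes from n = 1.27 toward n = 2.17: a half-wave phase shift.
Zero or two π shifts → no net half-wave offset.
For minimum reflection here: 2 n t = (m + ½) λ.
Minimum at m = 0: t = λ / (4 n) = 437 / (4 × 1.27) = 86.0 nm.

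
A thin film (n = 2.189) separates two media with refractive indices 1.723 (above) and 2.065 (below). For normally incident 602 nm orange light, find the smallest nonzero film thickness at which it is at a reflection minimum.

138 nm

At the upper boundary (n = 1.723 to n = 2.189) the reflected ray undergoes a half-wave phase shift.
Bottom surface (2.189 → 2.065): reflection off a lower-index medium gives no phase shift.
Exactly one π shift → a net half-wave offset.
For weak reflection here: 2 n t = m λ.
Minimum nonzero at m = 1: t = λ / (2 n) = 602 / (2 × 2.189) = 138 nm.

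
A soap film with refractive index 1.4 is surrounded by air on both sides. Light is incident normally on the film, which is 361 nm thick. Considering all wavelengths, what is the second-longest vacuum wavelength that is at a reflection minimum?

505 nm

Ray reflecting at the top interface goes from n = 1.0 toward n = 1.4: a half-wave phase shift.
Ray reflecting at the bottom interface goes from n = 1.4 toward n = 1.0: no phase shift.
The two reflections differ by half a wavelength.
So the condition for destructive reflection is 2 n t = m λ.
λ = 2 n t / m. The second-longest wavelength is m = 2: λ = 2 × 1.4 × 361 / 2.00 = 505 nm.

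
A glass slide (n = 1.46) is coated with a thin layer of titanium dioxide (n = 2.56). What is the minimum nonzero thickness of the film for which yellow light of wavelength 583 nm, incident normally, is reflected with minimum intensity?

114 nm

At the upper boundary (n = 1.0 to n = 2.56) the reflected ray undergoes a half-wave phase shift.
Bottom surface (2.56 → 1.46): reflection off a lower-index medium gives no phase shift.
The two reflections differ by half a wavelength.
So the condition for destructive reflection is 2 n t = m λ.
Minimum nonzero at m = 1: t = λ / (2 n) = 583 / (2 × 2.56) = 114 nm.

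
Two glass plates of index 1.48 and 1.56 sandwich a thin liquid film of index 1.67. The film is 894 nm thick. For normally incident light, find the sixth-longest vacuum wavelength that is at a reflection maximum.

543 nm

Ray reflecting at the top interface goes from n = 1.48 toward n = 1.67: a half-wave phase shift.
Bottom surface (1.67 → 1.56): reflection off a lower-index medium gives no phase shift.
Net: one phase inversion between the two reflected rays.
So the condition for constructive reflection is 2 n t = (m + ½) λ.
λ = 2 n t / (m + ½). The sixth-longest wavelength is m = 5: λ = 2 × 1.67 × 894 / 5.50 = 543 nm.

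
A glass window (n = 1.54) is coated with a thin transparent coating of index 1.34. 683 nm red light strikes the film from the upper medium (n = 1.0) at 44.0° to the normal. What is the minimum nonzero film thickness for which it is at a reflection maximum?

298 nm

Ray reflecting at the top interface goes from n = 1.0 toward n = 1.34: a half-wave phase shift.
Bottom surface (1.34 → 1.54): reflection off a higher-index medium gives a half-wave phase shift.
Zero or two π shifts → no net half-wave offset.
With no net inversion, constructive interference in reflection requires 2 n t cos θ_r = m λ.
Snell's law: 1.0 sin 44.0° = 1.34 sin θ_r → sin θ_r = 0.518, cos θ_r = 0.855.
Minimum nonzero at m = 1: t = λ / (2 n cos θ_r) = 683 / (2 × 1.34 × 0.855) = 298 nm.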